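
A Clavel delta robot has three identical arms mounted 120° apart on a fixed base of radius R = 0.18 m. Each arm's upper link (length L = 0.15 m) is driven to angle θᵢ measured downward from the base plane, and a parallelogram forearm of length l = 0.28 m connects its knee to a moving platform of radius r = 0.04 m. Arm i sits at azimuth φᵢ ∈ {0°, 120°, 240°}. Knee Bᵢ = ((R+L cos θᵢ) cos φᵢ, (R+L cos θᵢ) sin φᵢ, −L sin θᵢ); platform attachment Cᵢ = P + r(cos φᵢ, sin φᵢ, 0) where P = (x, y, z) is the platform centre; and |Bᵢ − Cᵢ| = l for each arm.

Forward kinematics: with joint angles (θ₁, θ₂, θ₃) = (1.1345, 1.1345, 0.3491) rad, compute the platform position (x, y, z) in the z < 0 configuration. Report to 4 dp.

(-0.0418, -0.0725, -0.2500)

φ1=0.0°: virtual centre (0.2034, 0.0000, -0.1359), radius l
arm 2 at φ=120.0°: (R−r)+L cos θ2 = 0.2034;  O2 = (-0.1017, 0.1761, -0.1359)
φ3=240.0°: virtual centre (-0.1405, -0.2433, -0.0513), radius l
|O₂|²−|O₁|² = 0.0000;  |O₃|²−|O₁|² = 0.0217
[-0.6102 0.3523 0.0000]·P = 0.0000;  [-0.6877 -0.4866 0.1693]·P = 0.0217
Cramer: x(z) = -0.0142+0.1106z;  y(z) = -0.0246+0.1916z
sphere 1 gives Az²+Bz+C=0 with A=1.0489, B=0.2144, C=-0.0120;  B²−4AC=0.0962;  roots -0.2500, 0.0457;  negative root z = -0.2500
x = -0.0418, y = -0.0725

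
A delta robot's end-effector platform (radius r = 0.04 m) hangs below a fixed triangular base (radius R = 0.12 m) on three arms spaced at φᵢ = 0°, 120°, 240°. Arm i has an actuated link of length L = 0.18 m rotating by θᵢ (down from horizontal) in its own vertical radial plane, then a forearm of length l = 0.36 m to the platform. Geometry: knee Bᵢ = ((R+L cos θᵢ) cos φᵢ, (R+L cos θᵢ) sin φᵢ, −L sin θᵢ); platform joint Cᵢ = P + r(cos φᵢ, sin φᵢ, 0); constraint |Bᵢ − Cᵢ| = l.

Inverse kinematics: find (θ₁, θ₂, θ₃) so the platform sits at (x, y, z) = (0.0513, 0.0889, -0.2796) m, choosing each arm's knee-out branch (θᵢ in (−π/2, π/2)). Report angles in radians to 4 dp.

θ₁ = 0.0003, θ₂ = 0.0001, θ₃ = 0.6981

rotate P by −φ1: (0.0513, 0.0889, -0.2796)
  A=0.0287, B=-0.2796, C=(l²−L²−A²−y'²−z²)/(2L)=0.0286
  √(A²+B²)=0.2811;  θ1 = -1.4685+1.4689 ≈ 0.0003
φ2=120.0° → target in arm frame (0.0513, -0.0889)
  A cos θ + B sin θ = C:  0.0287·cos θ + -0.2796·sin θ = 0.0286
  √(A²+B²)=0.2811;  θ2 = -1.4686+1.4688 ≈ 0.0001
arm 3 (φ=240.0°): x'=-0.1026, y'=0.0000
  A=0.1826, B=-0.2796, C=(l²−L²−A²−y'²−z²)/(2L)=-0.0398
  √(A²+B²)=0.3340;  θ3 = -0.9922+1.6903 ≈ 0.6981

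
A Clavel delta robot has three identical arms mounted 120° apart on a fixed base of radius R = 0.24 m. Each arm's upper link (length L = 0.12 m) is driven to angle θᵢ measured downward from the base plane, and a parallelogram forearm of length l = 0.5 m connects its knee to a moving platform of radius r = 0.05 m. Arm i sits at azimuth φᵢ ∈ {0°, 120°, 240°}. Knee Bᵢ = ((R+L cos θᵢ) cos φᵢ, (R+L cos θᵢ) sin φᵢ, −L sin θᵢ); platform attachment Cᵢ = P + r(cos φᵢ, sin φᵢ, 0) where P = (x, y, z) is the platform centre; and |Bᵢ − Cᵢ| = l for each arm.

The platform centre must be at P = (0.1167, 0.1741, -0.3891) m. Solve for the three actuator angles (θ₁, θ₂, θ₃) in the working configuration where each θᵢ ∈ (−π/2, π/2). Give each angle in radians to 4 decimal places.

arm 1 (φ=0.0°): x'=0.1167, y'=0.1741
  A=0.0733, B=-0.3891, C=(l²−L²−A²−y'²−z²)/(2L)=0.2022
  √(A²+B²)=0.3959;  θ1 = -1.3846+1.0350 ≈ -0.3496
φ2=120.0° → target in arm frame (0.0924, -0.1881)
  e−x'=0.0976;  (l²−L²−(e−x')²−y'²−z²)/2L = 0.1637
  θ2 = atan2(B,A) + arccos(C/0.4011) = -0.1747
rotate P by −φ3: (-0.2091, 0.0140, -0.3891)
  A=0.3991, B=-0.3891, C=(l²−L²−A²−y'²−z²)/(2L)=-0.3137
  θ3 = atan2(B,A) + arccos(C/0.5574) = 1.3959

θ₁ = -0.3496, θ₂ = -0.1747, θ₃ = 1.3959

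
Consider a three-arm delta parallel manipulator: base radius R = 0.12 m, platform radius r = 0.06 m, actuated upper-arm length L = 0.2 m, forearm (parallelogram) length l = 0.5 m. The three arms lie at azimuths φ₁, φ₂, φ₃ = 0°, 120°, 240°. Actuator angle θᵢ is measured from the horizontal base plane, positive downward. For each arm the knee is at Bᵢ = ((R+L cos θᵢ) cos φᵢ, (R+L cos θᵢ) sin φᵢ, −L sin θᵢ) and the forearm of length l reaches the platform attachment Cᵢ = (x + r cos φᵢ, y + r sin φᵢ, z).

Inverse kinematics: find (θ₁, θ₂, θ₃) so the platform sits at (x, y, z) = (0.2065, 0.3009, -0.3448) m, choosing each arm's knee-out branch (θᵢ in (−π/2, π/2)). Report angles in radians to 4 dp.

θ₁ = -0.2619, θ₂ = -0.0871, θ₃ = 1.3089

arm 1 (φ=0.0°): x'=0.2065, y'=0.3009
  e−x'=-0.1465;  (l²−L²−(e−x')²−y'²−z²)/2L = -0.0522
  γ=atan2(-0.3448,-0.1465)=-1.9726;  ψ=arccos(-0.1394)=1.7107;  θ1=γ+ψ≈-0.2619
φ2=120.0° → target in arm frame (0.1573, -0.3293)
  A=-0.0973, B=-0.3448, C=(l²−L²−A²−y'²−z²)/(2L)=-0.0670
  θ2 = atan2(B,A) + arccos(C/0.3583) = -0.0871
φ3=240.0° → target in arm frame (-0.3638, 0.0284)
  A cos θ + B sin θ = C:  0.4238·cos θ + -0.3448·sin θ = -0.2233
  θ3 = atan2(B,A) + arccos(C/0.5464) = 1.3089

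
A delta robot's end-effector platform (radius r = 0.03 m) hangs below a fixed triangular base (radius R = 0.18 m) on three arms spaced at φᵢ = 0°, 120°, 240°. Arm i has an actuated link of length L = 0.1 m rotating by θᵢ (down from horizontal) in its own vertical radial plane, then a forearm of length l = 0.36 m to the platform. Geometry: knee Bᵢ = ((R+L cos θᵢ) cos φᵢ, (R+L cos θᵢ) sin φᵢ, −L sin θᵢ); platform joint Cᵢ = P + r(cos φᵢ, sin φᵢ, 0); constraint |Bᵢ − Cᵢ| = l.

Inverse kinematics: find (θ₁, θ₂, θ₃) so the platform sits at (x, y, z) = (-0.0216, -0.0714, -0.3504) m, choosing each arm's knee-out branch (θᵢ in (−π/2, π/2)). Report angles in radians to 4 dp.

θ₁ = 0.9600, θ₂ = 1.1350, θ₃ = 0.3494

φ1=0.0° → target in arm frame (-0.0216, -0.0714)
  e−x'=0.1716;  (l²−L²−(e−x')²−y'²−z²)/2L = -0.1886
  γ=atan2(-0.3504,0.1716)=-1.1154;  ψ=arccos(-0.4834)=2.0754;  θ1=γ+ψ≈0.9600
arm 2 (φ=120.0°): x'=-0.0510, y'=0.0544
  A=0.2010, B=-0.3504, C=(l²−L²−A²−y'²−z²)/(2L)=-0.2328
  γ=atan2(-0.3504,0.2010)=-1.0499;  ψ=arccos(-0.5762)=2.1849;  θ2=γ+ψ≈1.1350
φ3=240.0° → target in arm frame (0.0726, 0.0170)
  A cos θ + B sin θ = C:  0.0774·cos θ + -0.3504·sin θ = -0.0473
  √(A²+B²)=0.3588;  θ3 = -1.3535+1.7029 ≈ 0.3494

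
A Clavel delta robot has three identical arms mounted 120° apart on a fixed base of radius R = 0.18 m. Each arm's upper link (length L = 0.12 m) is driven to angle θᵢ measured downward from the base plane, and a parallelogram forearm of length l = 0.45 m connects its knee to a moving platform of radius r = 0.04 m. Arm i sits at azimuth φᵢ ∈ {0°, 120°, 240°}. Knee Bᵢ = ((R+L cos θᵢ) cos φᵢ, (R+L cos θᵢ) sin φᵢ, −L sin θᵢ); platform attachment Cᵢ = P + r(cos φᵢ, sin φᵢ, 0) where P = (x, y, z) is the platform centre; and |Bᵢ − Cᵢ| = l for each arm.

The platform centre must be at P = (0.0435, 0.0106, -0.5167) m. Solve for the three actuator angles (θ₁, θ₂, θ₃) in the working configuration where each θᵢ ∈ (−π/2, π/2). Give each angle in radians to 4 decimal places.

θ₁ = 0.9600, θ₂ = 1.2217, θ₃ = 1.3087

φ1=0.0° → target in arm frame (0.0435, 0.0106)
  A=0.0965, B=-0.5167, C=(l²−L²−A²−y'²−z²)/(2L)=-0.3679
  √(A²+B²)=0.5256;  θ1 = -1.3862+2.3462 ≈ 0.9600
rotate P by −φ2: (-0.0126, -0.0430, -0.5167)
  A=0.1526, B=-0.5167, C=(l²−L²−A²−y'²−z²)/(2L)=-0.4333
  θ2 = atan2(B,A) + arccos(C/0.5388) = 1.2217
rotate P by −φ3: (-0.0309, 0.0324, -0.5167)
  A=0.1709, B=-0.5167, C=(l²−L²−A²−y'²−z²)/(2L)=-0.4548
  θ3 = atan2(B,A) + arccos(C/0.5442) = 1.3087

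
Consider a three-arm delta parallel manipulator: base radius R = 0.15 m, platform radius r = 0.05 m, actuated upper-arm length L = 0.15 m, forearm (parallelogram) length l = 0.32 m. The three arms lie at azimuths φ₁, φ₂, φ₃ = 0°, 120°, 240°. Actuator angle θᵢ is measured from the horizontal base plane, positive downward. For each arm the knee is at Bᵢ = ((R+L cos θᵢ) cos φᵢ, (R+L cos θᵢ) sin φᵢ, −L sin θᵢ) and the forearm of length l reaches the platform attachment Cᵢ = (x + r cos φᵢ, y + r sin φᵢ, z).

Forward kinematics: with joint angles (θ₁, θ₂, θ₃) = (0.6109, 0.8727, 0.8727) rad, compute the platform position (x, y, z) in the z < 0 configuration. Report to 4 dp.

arm 1 at φ=0.0°: ρ1 = 0.2229;  centre 1 = (0.2229, 0.0000, -0.0860)
φ2=120.0°: virtual centre (-0.0982, 0.1701, -0.1149), radius l
φ3=240.0°: virtual centre (-0.0982, -0.1701, -0.1149), radius l
eliminate P² terms by subtracting sphere 1 from 2 and 3
[-0.6422 0.3402 -0.0577]·P = -0.0053;  [-0.6422 -0.3402 -0.0577]·P = -0.0053
det = 0.4369;  x = 0.0082+-0.0899z,  y = 0.0000+0.0000z
into |P−centre ₁|² = l²: 1.0081z² + 0.2107z + -0.0489 = 0;  Δ = 0.2417;  z = -0.3483 or 0.1393 → z<0 root = -0.3483
x = 0.0396, y = 0.0000

(0.0396, 0.0000, -0.3483)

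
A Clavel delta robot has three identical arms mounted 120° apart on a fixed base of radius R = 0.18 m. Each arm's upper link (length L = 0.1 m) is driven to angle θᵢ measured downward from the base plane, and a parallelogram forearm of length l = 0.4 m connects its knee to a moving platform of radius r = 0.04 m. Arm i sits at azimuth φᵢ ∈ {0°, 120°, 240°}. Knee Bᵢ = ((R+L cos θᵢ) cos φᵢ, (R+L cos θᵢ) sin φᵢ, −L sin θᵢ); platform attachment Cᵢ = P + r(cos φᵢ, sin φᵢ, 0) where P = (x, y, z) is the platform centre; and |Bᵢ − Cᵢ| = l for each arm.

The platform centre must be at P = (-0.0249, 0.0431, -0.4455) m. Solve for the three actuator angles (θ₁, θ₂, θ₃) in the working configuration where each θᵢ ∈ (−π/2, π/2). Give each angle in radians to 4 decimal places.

rotate P by −φ1: (-0.0249, 0.0431, -0.4455)
  A=0.1649, B=-0.4455, C=(l²−L²−A²−y'²−z²)/(2L)=-0.3876
  √(A²+B²)=0.4750;  θ1 = -1.2163+2.5251 ≈ 1.3088
arm 2 (φ=120.0°): x'=0.0498, y'=0.0000
  e−x'=0.0902;  (l²−L²−(e−x')²−y'²−z²)/2L = -0.2831
  γ=atan2(-0.4455,0.0902)=-1.3710;  ψ=arccos(-0.6227)=2.2430;  θ2=γ+ψ≈0.8720
rotate P by −φ3: (-0.0249, -0.0431, -0.4455)
  e−x'=0.1649;  (l²−L²−(e−x')²−y'²−z²)/2L = -0.3876
  γ=atan2(-0.4455,0.1649)=-1.2163;  ψ=arccos(-0.8159)=2.5250;  θ3=γ+ψ≈1.3087

θ₁ = 1.3088, θ₂ = 0.8720, θ₃ = 1.3087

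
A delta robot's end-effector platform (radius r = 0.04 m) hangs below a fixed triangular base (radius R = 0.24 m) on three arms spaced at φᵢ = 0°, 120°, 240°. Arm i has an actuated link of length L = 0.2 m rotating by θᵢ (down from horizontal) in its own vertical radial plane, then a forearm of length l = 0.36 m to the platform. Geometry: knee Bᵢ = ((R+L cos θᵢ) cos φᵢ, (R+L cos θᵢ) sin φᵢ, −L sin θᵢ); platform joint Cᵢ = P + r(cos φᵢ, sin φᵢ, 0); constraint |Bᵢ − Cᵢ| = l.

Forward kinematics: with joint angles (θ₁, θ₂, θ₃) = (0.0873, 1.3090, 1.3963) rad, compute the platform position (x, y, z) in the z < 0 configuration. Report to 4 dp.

φ1=0.0°: virtual centre (0.3992, 0.0000, -0.0174), radius l
centre 2 = (0.2518·cos120.0°, 0.2518·sin120.0°, -0.1932) = (-0.1259, 0.2180, -0.1932)
φ3=240.0°: virtual centre (-0.1174, -0.2033, -0.1970), radius l
|centre ₂|²−|centre ₁|² = -0.0590;  |centre ₃|²−|centre ₁|² = -0.0658
linear system: -1.0502x+0.4361y = -0.0590−-0.3515z; -1.0332x+-0.4066y = -0.0658−-0.3590z
det = 0.8775;  x = 0.0600+-0.3413z,  y = 0.0093+-0.0159z
into |P−centre ₁|² = l²: 1.1167z² + 0.2661z + -0.0141 = 0;  Δ = 0.1340;  z = -0.2830 or 0.0448 → z<0 root = -0.2830
x = 0.1566, y = 0.0138

(0.1566, 0.0138, -0.2830)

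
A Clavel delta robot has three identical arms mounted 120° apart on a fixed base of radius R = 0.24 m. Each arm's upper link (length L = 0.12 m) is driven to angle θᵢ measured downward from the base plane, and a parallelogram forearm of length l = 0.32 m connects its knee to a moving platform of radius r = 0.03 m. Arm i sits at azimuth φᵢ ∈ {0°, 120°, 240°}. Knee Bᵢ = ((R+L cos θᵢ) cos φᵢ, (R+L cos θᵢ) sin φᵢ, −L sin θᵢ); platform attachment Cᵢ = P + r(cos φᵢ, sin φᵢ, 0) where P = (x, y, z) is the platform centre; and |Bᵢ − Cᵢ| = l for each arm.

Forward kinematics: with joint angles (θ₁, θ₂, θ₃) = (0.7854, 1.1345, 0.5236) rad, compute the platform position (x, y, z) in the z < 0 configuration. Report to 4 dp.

φ1=0.0°: virtual centre (0.2949, 0.0000, -0.0849), radius l
φ2=120.0°: virtual centre (-0.1304, 0.2258, -0.1088), radius l
φ3=240.0°: virtual centre (-0.1570, -0.2719, -0.0600), radius l
|O₂|²−|O₁|² = -0.0143;  |O₃|²−|O₁|² = 0.0080
plane₁₂: -0.8504x+0.4516y+-0.0478z = -0.0143
det = 0.8704;  x = 0.0048+-0.0041z,  y = -0.0227+0.0982z
sphere 1 gives Az²+Bz+C=0 with A=1.0097, B=0.1676, C=-0.0106;  B²−4AC=0.0707;  roots -0.2147, 0.0487;  negative root z = -0.2147
x = 0.0057, y = -0.0438

(0.0057, -0.0438, -0.2147)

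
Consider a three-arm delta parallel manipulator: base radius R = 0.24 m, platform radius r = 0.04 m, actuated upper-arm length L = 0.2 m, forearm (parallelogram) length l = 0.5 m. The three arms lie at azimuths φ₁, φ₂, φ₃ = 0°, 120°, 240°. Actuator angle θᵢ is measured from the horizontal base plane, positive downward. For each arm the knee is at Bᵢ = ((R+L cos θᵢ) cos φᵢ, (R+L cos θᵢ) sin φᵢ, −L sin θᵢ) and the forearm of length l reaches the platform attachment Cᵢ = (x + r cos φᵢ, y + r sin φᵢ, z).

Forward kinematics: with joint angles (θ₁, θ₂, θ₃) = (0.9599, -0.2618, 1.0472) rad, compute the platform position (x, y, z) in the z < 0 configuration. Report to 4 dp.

arm 1 at φ=0.0°: (R−r)+L cos θ1 = 0.3147;  S1 = (0.3147, 0.0000, -0.1638)
arm 2 at φ=120.0°: (R−r)+L cos θ2 = 0.3932;  S2 = (-0.1966, 0.3405, 0.0518)
arm 3 at φ=240.0°: (R−r)+L cos θ3 = 0.3000;  S3 = (-0.1500, -0.2598, -0.1732)
subtract pairs → two planes through P
linear system: -1.0226x+0.6810y = 0.0314−0.4312z; -0.9294x+-0.5196y = -0.0059−-0.0188z
det = 1.1643;  x = -0.0106+0.1815z,  y = 0.0302+-0.3607z
sphere 1 gives Az²+Bz+C=0 with A=1.1630, B=0.1878, C=-0.1164;  B²−4AC=0.5769;  roots -0.4073, 0.2458;  negative root z = -0.4073
x = -0.0845, y = 0.1771

(-0.0845, 0.1771, -0.4073)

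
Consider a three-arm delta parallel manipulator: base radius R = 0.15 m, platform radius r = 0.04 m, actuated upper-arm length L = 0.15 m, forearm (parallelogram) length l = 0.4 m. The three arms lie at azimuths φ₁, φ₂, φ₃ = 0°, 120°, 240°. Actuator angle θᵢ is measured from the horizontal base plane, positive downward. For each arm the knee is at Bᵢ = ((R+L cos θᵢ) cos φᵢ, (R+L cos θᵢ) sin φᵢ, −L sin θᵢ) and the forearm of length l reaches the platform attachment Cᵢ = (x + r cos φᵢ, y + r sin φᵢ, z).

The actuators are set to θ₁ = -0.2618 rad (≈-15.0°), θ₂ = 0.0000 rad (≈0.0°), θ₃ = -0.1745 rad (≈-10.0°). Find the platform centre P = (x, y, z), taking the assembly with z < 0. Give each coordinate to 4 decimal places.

(0.0178, -0.0158, -0.2830)

centre 1 = (0.2549·cos0.0°, 0.2549·sin0.0°, 0.0388) = (0.2549, 0.0000, 0.0388)
centre 2 = (0.2600·cos120.0°, 0.2600·sin120.0°, 0.0000) = (-0.1300, 0.2252, 0.0000)
φ3=240.0°: virtual centre (-0.1289, -0.2232, 0.0260), radius l
eliminate P² terms by subtracting sphere 1 from 2 and 3
[-0.7698 0.4503 -0.0776]·P = 0.0011;  [-0.7675 -0.4464 -0.0256]·P = 0.0006
Cramer: x(z) = -0.0011-0.0670z;  y(z) = 0.0006+0.0579z
into |P−centre ₁|² = l²: 1.0078z² + -0.0433z + -0.0929 = 0;  Δ = 0.3766;  z = -0.2830 or 0.3259 → z<0 root = -0.2830
x = 0.0178, y = -0.0158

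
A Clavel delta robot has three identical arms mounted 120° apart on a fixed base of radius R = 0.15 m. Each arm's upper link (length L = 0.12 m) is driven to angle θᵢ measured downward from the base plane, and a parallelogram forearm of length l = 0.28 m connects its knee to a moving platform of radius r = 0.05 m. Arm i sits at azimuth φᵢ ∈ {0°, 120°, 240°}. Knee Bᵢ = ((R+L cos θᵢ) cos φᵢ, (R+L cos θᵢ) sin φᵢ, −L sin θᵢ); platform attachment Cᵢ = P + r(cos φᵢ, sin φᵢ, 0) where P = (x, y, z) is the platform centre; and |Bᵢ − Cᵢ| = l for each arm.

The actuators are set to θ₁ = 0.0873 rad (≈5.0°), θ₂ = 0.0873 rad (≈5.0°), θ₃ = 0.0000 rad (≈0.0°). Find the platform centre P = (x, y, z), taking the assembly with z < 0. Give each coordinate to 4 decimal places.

(-0.0029, -0.0051, -0.1804)

arm 1 at φ=0.0°: ρ1 = 0.2195;  O1 = (0.2195, 0.0000, -0.0105)
O2 = (0.2195·cos120.0°, 0.2195·sin120.0°, -0.0105) = (-0.1098, 0.1901, -0.0105)
arm 3 at φ=240.0°: ρ3 = 0.2200;  O3 = (-0.1100, -0.1905, 0.0000)
|O₂|²−|O₁|² = 0.0000;  |O₃|²−|O₁|² = 0.0001
plane₁₂: -0.6586x+0.3803y+0.0000z = 0.0000
Cramer: x(z) = -0.0001+0.0159z;  y(z) = -0.0001+0.0275z
quadratic in z: (1.0010)z²+(0.0140)z+(-0.0301)=0, √Δ=0.3472 → z ∈ {-0.1804, 0.1665}; z = -0.1804 (taking z<0)
x = -0.0029, y = -0.0051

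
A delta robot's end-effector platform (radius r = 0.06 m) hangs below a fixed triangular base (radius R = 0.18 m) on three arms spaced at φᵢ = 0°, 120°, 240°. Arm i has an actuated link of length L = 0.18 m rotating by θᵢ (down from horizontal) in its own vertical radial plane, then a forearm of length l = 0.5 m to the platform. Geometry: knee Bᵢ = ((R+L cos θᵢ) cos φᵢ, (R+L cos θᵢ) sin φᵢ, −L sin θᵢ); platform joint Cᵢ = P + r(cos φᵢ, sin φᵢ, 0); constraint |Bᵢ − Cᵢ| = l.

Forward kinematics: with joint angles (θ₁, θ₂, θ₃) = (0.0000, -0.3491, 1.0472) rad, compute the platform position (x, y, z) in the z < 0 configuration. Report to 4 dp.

(0.0752, 0.2234, -0.3867)

arm 1 at φ=0.0°: (R−r)+L cos θ1 = 0.3000;  S1 = (0.3000, 0.0000, 0.0000)
S2 = (0.2891·cos120.0°, 0.2891·sin120.0°, 0.0616) = (-0.1446, 0.2504, 0.0616)
S3 = (0.2100·cos240.0°, 0.2100·sin240.0°, -0.1559) = (-0.1050, -0.1819, -0.1559)
eliminate P² terms by subtracting sphere 1 from 2 and 3
linear system: -0.8891x+0.5008y = -0.0026−0.1231z; -0.8100x+-0.3637y = -0.0216−-0.3118z
Cramer: x(z) = 0.0161-0.1527z;  y(z) = 0.0234-0.5170z
quadratic in z: (1.2906)z²+(0.0625)z+(-0.1689)=0, √Δ=0.9358 → z ∈ {-0.3867, 0.3383}; z = -0.3867 (taking z<0)
x = 0.0752, y = 0.2234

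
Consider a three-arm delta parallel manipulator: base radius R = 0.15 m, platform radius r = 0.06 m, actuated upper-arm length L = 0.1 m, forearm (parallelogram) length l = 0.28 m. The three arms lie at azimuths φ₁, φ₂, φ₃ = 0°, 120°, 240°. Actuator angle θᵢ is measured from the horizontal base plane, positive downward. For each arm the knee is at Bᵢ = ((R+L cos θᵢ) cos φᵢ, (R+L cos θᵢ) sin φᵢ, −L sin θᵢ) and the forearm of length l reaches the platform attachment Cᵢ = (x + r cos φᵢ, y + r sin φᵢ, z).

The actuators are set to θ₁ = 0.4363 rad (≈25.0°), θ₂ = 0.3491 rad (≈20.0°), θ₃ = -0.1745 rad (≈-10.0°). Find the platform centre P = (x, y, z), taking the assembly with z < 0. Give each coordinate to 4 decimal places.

centre 1 = (0.1806·cos0.0°, 0.1806·sin0.0°, -0.0423) = (0.1806, 0.0000, -0.0423)
centre 2 = (0.1840·cos120.0°, 0.1840·sin120.0°, -0.0342) = (-0.0920, 0.1593, -0.0342)
centre 3 = (0.1885·cos240.0°, 0.1885·sin240.0°, 0.0174) = (-0.0942, -0.1632, 0.0174)
eliminate P² terms by subtracting sphere 1 from 2 and 3
linear system: -0.5452x+0.3186y = 0.0006−0.0161z; -0.5497x+-0.3265y = 0.0014−0.1192z
Cramer: x(z) = -0.0018+0.1225z;  y(z) = -0.0012+0.1590z
quadratic in z: (1.0403)z²+(0.0394)z+(-0.0433)=0, √Δ=0.4264 → z ∈ {-0.2239, 0.1860}; z = -0.2239 (taking z<0)
x = -0.0293, y = -0.0368

(-0.0293, -0.0368, -0.2239)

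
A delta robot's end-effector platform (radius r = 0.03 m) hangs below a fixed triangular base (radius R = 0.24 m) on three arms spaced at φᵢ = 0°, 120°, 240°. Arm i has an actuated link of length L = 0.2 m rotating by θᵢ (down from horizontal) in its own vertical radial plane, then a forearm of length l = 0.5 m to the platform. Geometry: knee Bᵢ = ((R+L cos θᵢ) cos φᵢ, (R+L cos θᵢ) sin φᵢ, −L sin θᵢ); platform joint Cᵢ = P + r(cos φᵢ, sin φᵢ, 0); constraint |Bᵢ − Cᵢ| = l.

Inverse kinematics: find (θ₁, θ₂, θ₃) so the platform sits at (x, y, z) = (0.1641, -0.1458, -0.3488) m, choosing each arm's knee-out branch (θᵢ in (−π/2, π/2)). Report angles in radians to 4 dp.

arm 1 (φ=0.0°): x'=0.1641, y'=-0.1458
  e−x'=0.0459;  (l²−L²−(e−x')²−y'²−z²)/2L = 0.1624
  √(A²+B²)=0.3518;  θ1 = -1.4400+1.0909 ≈ -0.3491
rotate P by −φ2: (-0.2083, -0.0692, -0.3488)
  A cos θ + B sin θ = C:  0.4183·cos θ + -0.3488·sin θ = -0.2286
  γ=atan2(-0.3488,0.4183)=-0.6950;  ψ=arccos(-0.4197)=2.0039;  θ2=γ+ψ≈1.3089
arm 3 (φ=240.0°): x'=0.0442, y'=0.2150
  A cos θ + B sin θ = C:  0.1658·cos θ + -0.3488·sin θ = 0.0366
  γ=atan2(-0.3488,0.1658)=-1.1271;  ψ=arccos(0.0947)=1.4760;  θ3=γ+ψ≈0.3489

θ₁ = -0.3491, θ₂ = 1.3089, θ₃ = 0.3489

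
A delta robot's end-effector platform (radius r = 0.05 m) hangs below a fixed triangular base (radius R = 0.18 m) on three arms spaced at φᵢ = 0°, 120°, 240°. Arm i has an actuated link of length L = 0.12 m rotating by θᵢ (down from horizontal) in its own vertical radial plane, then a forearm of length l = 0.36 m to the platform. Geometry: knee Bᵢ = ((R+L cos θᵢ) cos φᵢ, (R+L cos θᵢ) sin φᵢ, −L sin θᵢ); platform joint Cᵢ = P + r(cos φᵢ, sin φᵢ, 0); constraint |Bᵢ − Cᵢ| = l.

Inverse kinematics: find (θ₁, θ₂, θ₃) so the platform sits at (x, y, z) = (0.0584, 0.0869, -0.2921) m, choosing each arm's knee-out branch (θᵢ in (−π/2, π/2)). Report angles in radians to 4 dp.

θ₁ = -0.0002, θ₂ = 0.0868, θ₃ = 0.9598

arm 1 (φ=0.0°): x'=0.0584, y'=0.0869
  A cos θ + B sin θ = C:  0.0716·cos θ + -0.2921·sin θ = 0.0717
  θ1 = atan2(B,A) + arccos(C/0.3007) = -0.0002
φ2=120.0° → target in arm frame (0.0461, -0.0940)
  A=0.0839, B=-0.2921, C=(l²−L²−A²−y'²−z²)/(2L)=0.0583
  γ=atan2(-0.2921,0.0839)=-1.2910;  ψ=arccos(0.1918)=1.3778;  θ2=γ+ψ≈0.0868
φ3=240.0° → target in arm frame (-0.1045, 0.0071)
  A cos θ + B sin θ = C:  0.2345·cos θ + -0.2921·sin θ = -0.1048
  θ3 = atan2(B,A) + arccos(C/0.3746) = 0.9598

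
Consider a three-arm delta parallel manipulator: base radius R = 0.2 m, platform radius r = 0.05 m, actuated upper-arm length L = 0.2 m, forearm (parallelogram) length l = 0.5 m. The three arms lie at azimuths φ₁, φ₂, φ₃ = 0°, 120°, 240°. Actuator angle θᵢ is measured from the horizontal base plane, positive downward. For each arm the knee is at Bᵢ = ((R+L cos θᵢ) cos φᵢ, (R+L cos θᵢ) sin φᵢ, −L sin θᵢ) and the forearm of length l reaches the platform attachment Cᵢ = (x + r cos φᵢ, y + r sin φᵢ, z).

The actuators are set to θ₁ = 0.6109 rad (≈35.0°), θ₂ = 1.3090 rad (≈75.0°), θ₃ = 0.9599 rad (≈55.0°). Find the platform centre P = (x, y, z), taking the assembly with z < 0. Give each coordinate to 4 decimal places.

(0.1170, -0.0738, -0.5684)

φ1=0.0°: virtual centre (0.3138, 0.0000, -0.1147), radius l
centre 2 = (0.2018·cos120.0°, 0.2018·sin120.0°, -0.1932) = (-0.1009, 0.1747, -0.1932)
φ3=240.0°: virtual centre (-0.1324, -0.2293, -0.1638), radius l
|centre ₂|²−|centre ₁|² = -0.0336;  |centre ₃|²−|centre ₁|² = -0.0147
plane₁₂: -0.8294x+0.3495y+-0.1569z = -0.0336
det = 0.6921;  x = 0.0297+-0.1535z,  y = -0.0257+0.0846z
into |P−centre ₁|² = l²: 1.0307z² + 0.3123z + -0.1555 = 0;  Δ = 0.7385;  z = -0.5684 or 0.2654 → z<0 root = -0.5684
x = 0.1170, y = -0.0738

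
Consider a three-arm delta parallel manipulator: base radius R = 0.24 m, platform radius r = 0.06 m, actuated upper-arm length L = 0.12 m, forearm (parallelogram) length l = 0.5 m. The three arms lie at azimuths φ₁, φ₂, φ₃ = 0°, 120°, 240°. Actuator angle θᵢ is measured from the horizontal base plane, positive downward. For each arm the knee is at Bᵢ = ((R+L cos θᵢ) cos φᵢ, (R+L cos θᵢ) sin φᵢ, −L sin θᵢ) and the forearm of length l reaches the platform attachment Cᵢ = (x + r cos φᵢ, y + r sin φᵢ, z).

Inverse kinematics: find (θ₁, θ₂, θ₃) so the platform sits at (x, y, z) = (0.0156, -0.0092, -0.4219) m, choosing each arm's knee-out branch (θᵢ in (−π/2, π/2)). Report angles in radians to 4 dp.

θ₁ = 0.0872, θ₂ = 0.2616, θ₃ = 0.1744

rotate P by −φ1: (0.0156, -0.0092, -0.4219)
  A cos θ + B sin θ = C:  0.1644·cos θ + -0.4219·sin θ = 0.1270
  γ=atan2(-0.4219,0.1644)=-1.1992;  ψ=arccos(0.2806)=1.2864;  θ1=γ+ψ≈0.0872
φ2=120.0° → target in arm frame (-0.0158, -0.0089)
  A cos θ + B sin θ = C:  0.1958·cos θ + -0.4219·sin θ = 0.0800
  γ=atan2(-0.4219,0.1958)=-1.1363;  ψ=arccos(0.1720)=1.3980;  θ2=γ+ψ≈0.2616
rotate P by −φ3: (0.0002, 0.0181, -0.4219)
  e−x'=0.1798;  (l²−L²−(e−x')²−y'²−z²)/2L = 0.1039
  γ=atan2(-0.4219,0.1798)=-1.1679;  ψ=arccos(0.2265)=1.3423;  θ3=γ+ψ≈0.1744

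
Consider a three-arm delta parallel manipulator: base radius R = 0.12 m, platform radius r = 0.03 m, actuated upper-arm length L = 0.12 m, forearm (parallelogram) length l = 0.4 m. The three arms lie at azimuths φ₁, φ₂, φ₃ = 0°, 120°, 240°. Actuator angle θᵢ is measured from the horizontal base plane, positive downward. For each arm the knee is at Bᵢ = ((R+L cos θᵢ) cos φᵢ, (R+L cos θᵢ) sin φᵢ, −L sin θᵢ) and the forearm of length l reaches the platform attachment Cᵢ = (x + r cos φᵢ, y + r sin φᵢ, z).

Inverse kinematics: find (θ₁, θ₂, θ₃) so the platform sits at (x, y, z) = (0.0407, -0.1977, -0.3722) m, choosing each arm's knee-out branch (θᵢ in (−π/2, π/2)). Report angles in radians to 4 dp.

θ₁ = 0.5240, θ₂ = 1.3965, θ₃ = 0.0001

rotate P by −φ1: (0.0407, -0.1977, -0.3722)
  e−x'=0.0493;  (l²−L²−(e−x')²−y'²−z²)/2L = -0.1435
  γ=atan2(-0.3722,0.0493)=-1.4391;  ψ=arccos(-0.3823)=1.9631;  θ1=γ+ψ≈0.5240
rotate P by −φ2: (-0.1916, 0.0636, -0.3722)
  A cos θ + B sin θ = C:  0.2816·cos θ + -0.3722·sin θ = -0.3177
  √(A²+B²)=0.4667;  θ2 = -0.9232+2.3197 ≈ 1.3965
φ3=240.0° → target in arm frame (0.1509, 0.1341)
  e−x'=-0.0609;  (l²−L²−(e−x')²−y'²−z²)/2L = -0.0609
  θ3 = atan2(B,A) + arccos(C/0.3771) = 0.0001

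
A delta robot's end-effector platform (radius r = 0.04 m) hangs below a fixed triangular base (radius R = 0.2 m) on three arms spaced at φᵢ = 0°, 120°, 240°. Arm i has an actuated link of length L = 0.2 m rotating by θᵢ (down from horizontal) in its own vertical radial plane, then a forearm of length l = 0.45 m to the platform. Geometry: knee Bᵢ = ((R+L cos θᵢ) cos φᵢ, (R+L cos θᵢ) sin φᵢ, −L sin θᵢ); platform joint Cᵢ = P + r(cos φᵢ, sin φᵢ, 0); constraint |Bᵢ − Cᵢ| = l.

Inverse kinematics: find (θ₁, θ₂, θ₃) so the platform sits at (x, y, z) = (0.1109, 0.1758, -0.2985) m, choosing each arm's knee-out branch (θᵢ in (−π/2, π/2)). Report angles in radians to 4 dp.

θ₁ = -0.1746, θ₂ = -0.0871, θ₃ = 1.2216

rotate P by −φ1: (0.1109, 0.1758, -0.2985)
  A cos θ + B sin θ = C:  0.0491·cos θ + -0.2985·sin θ = 0.1002
  √(A²+B²)=0.3025;  θ1 = -1.4078+1.2332 ≈ -0.1746
arm 2 (φ=120.0°): x'=0.0968, y'=-0.1839
  e−x'=0.0632;  (l²−L²−(e−x')²−y'²−z²)/2L = 0.0889
  θ2 = atan2(B,A) + arccos(C/0.3051) = -0.0871
φ3=240.0° → target in arm frame (-0.2077, 0.0081)
  e−x'=0.3677;  (l²−L²−(e−x')²−y'²−z²)/2L = -0.1547
  √(A²+B²)=0.4736;  θ3 = -0.6819+1.9035 ≈ 1.2216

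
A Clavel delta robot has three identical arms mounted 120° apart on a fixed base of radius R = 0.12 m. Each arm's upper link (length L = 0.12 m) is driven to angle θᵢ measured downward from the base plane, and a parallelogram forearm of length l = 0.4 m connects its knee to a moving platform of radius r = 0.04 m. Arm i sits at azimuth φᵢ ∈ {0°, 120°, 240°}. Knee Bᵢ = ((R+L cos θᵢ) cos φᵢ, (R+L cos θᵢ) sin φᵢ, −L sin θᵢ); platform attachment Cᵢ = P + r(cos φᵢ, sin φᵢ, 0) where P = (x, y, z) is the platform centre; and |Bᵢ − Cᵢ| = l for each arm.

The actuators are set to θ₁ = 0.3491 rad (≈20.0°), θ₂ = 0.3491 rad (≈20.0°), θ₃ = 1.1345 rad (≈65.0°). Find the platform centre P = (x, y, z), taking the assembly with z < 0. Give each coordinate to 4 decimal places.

arm 1 at φ=0.0°: ρ1 = 0.1928;  centre 1 = (0.1928, 0.0000, -0.0410)
arm 2 at φ=120.0°: ρ2 = 0.1928;  centre 2 = (-0.0964, 0.1669, -0.0410)
centre 3 = (0.1307·cos240.0°, 0.1307·sin240.0°, -0.1088) = (-0.0654, -0.1132, -0.1088)
|centre ₂|²−|centre ₁|² = 0.0000;  |centre ₃|²−|centre ₁|² = -0.0099
plane₁₂: -0.5783x+0.3339y+0.0000z = 0.0000
Cramer: x(z) = 0.0109-0.1491z;  y(z) = 0.0189-0.2582z
into |P−centre ₁|² = l²: 1.0889z² + 0.1265z + -0.1249 = 0;  Δ = 0.5600;  z = -0.4017 or 0.2855 → z<0 root = -0.4017
x = 0.0708, y = 0.1227

(0.0708, 0.1227, -0.4017)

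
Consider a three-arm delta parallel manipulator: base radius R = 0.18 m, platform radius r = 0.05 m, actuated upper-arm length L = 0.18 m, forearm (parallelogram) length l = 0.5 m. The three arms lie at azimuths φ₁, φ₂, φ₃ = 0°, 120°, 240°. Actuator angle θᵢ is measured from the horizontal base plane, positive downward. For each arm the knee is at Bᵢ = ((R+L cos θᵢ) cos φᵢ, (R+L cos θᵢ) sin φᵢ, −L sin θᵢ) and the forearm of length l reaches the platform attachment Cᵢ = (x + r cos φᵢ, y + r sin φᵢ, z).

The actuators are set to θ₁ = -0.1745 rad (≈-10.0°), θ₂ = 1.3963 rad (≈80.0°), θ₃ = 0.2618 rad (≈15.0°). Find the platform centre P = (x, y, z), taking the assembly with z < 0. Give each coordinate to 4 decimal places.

arm 1 at φ=0.0°: ρ1 = 0.3073;  S1 = (0.3073, 0.0000, 0.0313)
arm 2 at φ=120.0°: ρ2 = 0.1613;  S2 = (-0.0806, 0.1396, -0.1773)
φ3=240.0°: virtual centre (-0.1519, -0.2632, -0.0466), radius l
eliminate P² terms by subtracting sphere 1 from 2 and 3
[-0.7758 0.2793 -0.4170]·P = -0.0380;  [-0.9184 -0.5263 -0.1557]·P = -0.0009
Cramer: x(z) = 0.0304-0.3956z;  y(z) = -0.0514+0.3944z
quadratic in z: (1.3121)z²+(0.1160)z+(-0.1697)=0, √Δ=0.9509 → z ∈ {-0.4066, 0.3182}; z = -0.4066 (taking z<0)
x = 0.1912, y = -0.2118

(0.1912, -0.2118, -0.4066)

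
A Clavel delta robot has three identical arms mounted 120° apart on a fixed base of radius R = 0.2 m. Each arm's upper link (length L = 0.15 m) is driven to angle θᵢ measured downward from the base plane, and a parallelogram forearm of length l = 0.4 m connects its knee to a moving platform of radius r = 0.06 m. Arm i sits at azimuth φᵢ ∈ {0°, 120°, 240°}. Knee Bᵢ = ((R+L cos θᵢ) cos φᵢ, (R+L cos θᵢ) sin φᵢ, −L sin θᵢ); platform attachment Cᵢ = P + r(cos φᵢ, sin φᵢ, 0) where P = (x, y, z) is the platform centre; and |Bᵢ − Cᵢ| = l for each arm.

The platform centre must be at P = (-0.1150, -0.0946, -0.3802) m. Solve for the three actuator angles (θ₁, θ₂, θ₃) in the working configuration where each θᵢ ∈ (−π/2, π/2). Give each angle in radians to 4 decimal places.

arm 1 (φ=0.0°): x'=-0.1150, y'=-0.0946
  A cos θ + B sin θ = C:  0.2550·cos θ + -0.3802·sin θ = -0.2701
  θ1 = atan2(B,A) + arccos(C/0.4578) = 1.2218
φ2=120.0° → target in arm frame (-0.0244, 0.1469)
  e−x'=0.1644;  (l²−L²−(e−x')²−y'²−z²)/2L = -0.1856
  γ=atan2(-0.3802,0.1644)=-1.1626;  ψ=arccos(-0.4479)=2.0353;  θ2=γ+ψ≈0.8726
rotate P by −φ3: (0.1394, -0.0523, -0.3802)
  A cos θ + B sin θ = C:  0.0006·cos θ + -0.3802·sin θ = -0.0326
  θ3 = atan2(B,A) + arccos(C/0.3802) = 0.0874

θ₁ = 1.2218, θ₂ = 0.8726, θ₃ = 0.0874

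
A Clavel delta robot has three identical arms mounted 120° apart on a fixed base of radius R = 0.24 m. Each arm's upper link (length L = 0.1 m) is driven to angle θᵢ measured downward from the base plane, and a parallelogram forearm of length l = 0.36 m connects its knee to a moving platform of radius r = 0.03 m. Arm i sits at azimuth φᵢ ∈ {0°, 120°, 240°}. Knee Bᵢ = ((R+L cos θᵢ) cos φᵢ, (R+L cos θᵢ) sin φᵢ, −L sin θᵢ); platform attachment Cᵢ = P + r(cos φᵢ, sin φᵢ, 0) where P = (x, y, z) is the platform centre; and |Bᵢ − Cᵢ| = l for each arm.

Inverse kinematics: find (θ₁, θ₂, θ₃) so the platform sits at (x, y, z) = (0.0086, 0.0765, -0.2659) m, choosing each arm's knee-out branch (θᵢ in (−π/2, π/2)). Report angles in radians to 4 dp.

θ₁ = 0.6110, θ₂ = 0.0868, θ₃ = 1.2214

rotate P by −φ1: (0.0086, 0.0765, -0.2659)
  e−x'=0.2014;  (l²−L²−(e−x')²−y'²−z²)/2L = 0.0124
  √(A²+B²)=0.3336;  θ1 = -0.9226+1.5336 ≈ 0.6110
arm 2 (φ=120.0°): x'=0.0620, y'=-0.0457
  A cos θ + B sin θ = C:  0.1480·cos θ + -0.2659·sin θ = 0.1245
  θ2 = atan2(B,A) + arccos(C/0.3043) = 0.0868
arm 3 (φ=240.0°): x'=-0.0706, y'=-0.0308
  A cos θ + B sin θ = C:  0.2806·cos θ + -0.2659·sin θ = -0.1538
  γ=atan2(-0.2659,0.2806)=-0.7586;  ψ=arccos(-0.3979)=1.9800;  θ3=γ+ψ≈1.2214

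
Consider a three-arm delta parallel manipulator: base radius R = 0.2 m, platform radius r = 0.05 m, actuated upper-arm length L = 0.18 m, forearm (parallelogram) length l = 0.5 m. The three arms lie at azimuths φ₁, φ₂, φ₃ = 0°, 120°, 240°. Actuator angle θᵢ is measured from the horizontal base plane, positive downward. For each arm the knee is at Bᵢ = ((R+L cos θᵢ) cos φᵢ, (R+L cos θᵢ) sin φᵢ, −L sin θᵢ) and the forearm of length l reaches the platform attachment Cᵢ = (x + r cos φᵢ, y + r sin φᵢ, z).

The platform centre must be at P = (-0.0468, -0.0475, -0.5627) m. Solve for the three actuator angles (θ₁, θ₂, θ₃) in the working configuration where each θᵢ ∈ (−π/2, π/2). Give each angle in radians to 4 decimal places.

rotate P by −φ1: (-0.0468, -0.0475, -0.5627)
  e−x'=0.1968;  (l²−L²−(e−x')²−y'²−z²)/2L = -0.3889
  θ1 = atan2(B,A) + arccos(C/0.5961) = 1.0473
rotate P by −φ2: (-0.0177, 0.0643, -0.5627)
  A cos θ + B sin θ = C:  0.1677·cos θ + -0.5627·sin θ = -0.3647
  √(A²+B²)=0.5872;  θ2 = -1.2811+2.2410 ≈ 0.9599
φ3=240.0° → target in arm frame (0.0645, -0.0168)
  A cos θ + B sin θ = C:  0.0855·cos θ + -0.5627·sin θ = -0.2962
  √(A²+B²)=0.5692;  θ3 = -1.4201+2.1181 ≈ 0.6980

θ₁ = 1.0473, θ₂ = 0.9599, θ₃ = 0.6980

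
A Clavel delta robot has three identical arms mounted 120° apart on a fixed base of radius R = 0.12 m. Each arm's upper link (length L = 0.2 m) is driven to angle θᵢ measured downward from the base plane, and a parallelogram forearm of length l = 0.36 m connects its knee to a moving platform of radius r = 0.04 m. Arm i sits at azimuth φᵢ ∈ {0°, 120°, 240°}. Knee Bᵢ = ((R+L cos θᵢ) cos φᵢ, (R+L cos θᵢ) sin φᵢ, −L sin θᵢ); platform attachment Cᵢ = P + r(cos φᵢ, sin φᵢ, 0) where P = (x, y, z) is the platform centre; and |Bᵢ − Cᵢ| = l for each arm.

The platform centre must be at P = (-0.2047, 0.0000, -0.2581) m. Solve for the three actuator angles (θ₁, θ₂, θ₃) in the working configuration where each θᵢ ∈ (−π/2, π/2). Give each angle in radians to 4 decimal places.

φ1=0.0° → target in arm frame (-0.2047, 0.0000)
  e−x'=0.2847;  (l²−L²−(e−x')²−y'²−z²)/2L = -0.1452
  γ=atan2(-0.2581,0.2847)=-0.7364;  ψ=arccos(-0.3778)=1.9582;  θ1=γ+ψ≈1.2218
rotate P by −φ2: (0.1023, 0.1773, -0.2581)
  e−x'=-0.0223;  (l²−L²−(e−x')²−y'²−z²)/2L = -0.0224
  √(A²+B²)=0.2591;  θ2 = -1.6572+1.6572 ≈ 0.0000
φ3=240.0° → target in arm frame (0.1024, -0.1773)
  A cos θ + B sin θ = C:  -0.0224·cos θ + -0.2581·sin θ = -0.0224
  γ=atan2(-0.2581,-0.0224)=-1.6572;  ψ=arccos(-0.0863)=1.6572;  θ3=γ+ψ≈0.0000

θ₁ = 1.2218, θ₂ = 0.0000, θ₃ = 0.0000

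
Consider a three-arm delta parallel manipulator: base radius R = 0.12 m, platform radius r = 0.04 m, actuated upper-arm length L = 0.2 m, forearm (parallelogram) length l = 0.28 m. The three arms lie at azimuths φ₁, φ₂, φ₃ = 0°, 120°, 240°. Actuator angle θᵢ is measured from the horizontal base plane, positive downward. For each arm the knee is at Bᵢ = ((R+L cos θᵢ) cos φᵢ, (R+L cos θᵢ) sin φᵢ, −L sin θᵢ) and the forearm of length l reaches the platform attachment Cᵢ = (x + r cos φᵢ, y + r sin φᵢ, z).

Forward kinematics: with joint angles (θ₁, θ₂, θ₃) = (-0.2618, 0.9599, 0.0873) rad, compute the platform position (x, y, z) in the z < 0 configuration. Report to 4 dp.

arm 1 at φ=0.0°: ρ1 = 0.2732;  S1 = (0.2732, 0.0000, 0.0518)
S2 = (0.1947·cos120.0°, 0.1947·sin120.0°, -0.1638) = (-0.0974, 0.1686, -0.1638)
φ3=240.0°: virtual centre (-0.1396, -0.2418, -0.0174), radius l
|S₂|²−|S₁|² = -0.0126;  |S₃|²−|S₁|² = 0.0010
linear system: -0.7411x+0.3373y = -0.0126−-0.4312z; -0.8256x+-0.4837y = 0.0010−-0.1384z
Cramer: x(z) = 0.0090-0.4007z;  y(z) = -0.0174+0.3979z
quadratic in z: (1.3189)z²+(0.0943)z+(-0.0056)=0, √Δ=0.1965 → z ∈ {-0.1103, 0.0387}; z = -0.1103 (taking z<0)
x = 0.0532, y = -0.0613

(0.0532, -0.0613, -0.1103)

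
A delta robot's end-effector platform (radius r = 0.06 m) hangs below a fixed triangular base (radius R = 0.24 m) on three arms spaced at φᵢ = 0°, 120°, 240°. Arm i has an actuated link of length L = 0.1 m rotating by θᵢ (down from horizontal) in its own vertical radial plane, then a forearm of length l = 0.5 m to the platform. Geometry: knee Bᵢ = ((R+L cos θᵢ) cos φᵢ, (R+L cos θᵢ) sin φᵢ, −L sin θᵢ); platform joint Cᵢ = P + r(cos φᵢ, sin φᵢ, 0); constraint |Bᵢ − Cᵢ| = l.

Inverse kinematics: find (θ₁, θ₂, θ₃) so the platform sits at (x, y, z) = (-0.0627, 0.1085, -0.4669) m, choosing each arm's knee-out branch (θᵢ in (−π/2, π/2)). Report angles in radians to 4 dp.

θ₁ = 0.9601, θ₂ = -0.0870, θ₃ = 0.9597

φ1=0.0° → target in arm frame (-0.0627, 0.1085)
  A=0.2427, B=-0.4669, C=(l²−L²−A²−y'²−z²)/(2L)=-0.2434
  γ=atan2(-0.4669,0.2427)=-1.0914;  ψ=arccos(-0.4625)=2.0516;  θ1=γ+ψ≈0.9601
arm 2 (φ=120.0°): x'=0.1253, y'=0.0000
  A cos θ + B sin θ = C:  0.0547·cos θ + -0.4669·sin θ = 0.0951
  γ=atan2(-0.4669,0.0547)=-1.4542;  ψ=arccos(0.2022)=1.3672;  θ2=γ+ψ≈-0.0870
arm 3 (φ=240.0°): x'=-0.0626, y'=-0.1085
  e−x'=0.2426;  (l²−L²−(e−x')²−y'²−z²)/2L = -0.2432
  θ3 = atan2(B,A) + arccos(C/0.5262) = 0.9597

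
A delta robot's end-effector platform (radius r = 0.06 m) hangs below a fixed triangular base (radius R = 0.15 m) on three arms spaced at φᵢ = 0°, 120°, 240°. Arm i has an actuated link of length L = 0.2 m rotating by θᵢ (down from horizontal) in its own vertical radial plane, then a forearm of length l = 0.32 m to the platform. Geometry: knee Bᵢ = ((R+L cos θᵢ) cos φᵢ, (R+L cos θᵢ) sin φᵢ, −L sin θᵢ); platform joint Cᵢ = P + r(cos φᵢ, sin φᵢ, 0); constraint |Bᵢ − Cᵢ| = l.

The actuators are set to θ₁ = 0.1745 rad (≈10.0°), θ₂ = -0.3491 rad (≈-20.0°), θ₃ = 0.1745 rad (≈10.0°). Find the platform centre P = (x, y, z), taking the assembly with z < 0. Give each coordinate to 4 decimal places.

(-0.0156, 0.0270, -0.1354)

S1 = (0.2870·cos0.0°, 0.2870·sin0.0°, -0.0347) = (0.2870, 0.0000, -0.0347)
S2 = (0.2779·cos120.0°, 0.2779·sin120.0°, 0.0684) = (-0.1390, 0.2407, 0.0684)
arm 3 at φ=240.0°: e+L cos θ3 = 0.2870;  S3 = (-0.1435, -0.2485, -0.0347)
eliminate P² terms by subtracting sphere 1 from 2 and 3
[-0.8519 0.4814 0.2063]·P = -0.0016;  [-0.8609 -0.4970 0.0000]·P = 0.0000
det = 0.8378;  x = 0.0010+0.1224z,  y = -0.0017+-0.2119z
into |P−S₁|² = l²: 1.0599z² + 0.0002z + -0.0194 = 0;  Δ = 0.0822;  z = -0.1354 or 0.1352 → z<0 root = -0.1354
x = -0.0156, y = 0.0270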